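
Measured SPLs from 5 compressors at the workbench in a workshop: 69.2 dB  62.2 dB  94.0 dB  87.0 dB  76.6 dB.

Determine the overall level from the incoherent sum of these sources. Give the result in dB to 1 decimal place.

94.9 dB

Converting to relative power and adding: 10^(69.2/10) + 10^(62.2/10) + 10^(94.0/10) + 10^(87.0/10) + 10^(76.6/10) = 3.069e+09.
Back to dB: 10·log₁₀ Σ = 94.9 dB.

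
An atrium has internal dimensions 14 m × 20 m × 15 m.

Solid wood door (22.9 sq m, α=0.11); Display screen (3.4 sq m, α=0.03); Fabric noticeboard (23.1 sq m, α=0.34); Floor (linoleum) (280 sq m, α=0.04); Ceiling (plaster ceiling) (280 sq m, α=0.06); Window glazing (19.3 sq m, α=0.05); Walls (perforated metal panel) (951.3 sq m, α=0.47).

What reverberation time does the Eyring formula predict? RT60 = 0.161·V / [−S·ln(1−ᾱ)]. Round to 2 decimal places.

Total surface area S = 22.9 + 3.4 + 23.1 + 280 + 280 + 19.3 + 951.3 = 1580.0 sq m.
Absorption A = 22.9×0.11 + 3.4×0.03 + 23.1×0.34 + 280×0.04 + 280×0.06 + 19.3×0.05 + 951.3×0.47 = 486.551 sabins.
Mean coefficient ᾱ = A/S = 0.3079.
−S·ln(1−ᾱ) = −1580.0 × ln(1 − 0.3079) = 581.479.
V = 14 × 20 × 15 = 4200 m³.
T = 0.161·V/[−S·ln(1−ᾱ)] = 0.161·4200/581.479 = 1.16 s.

1.16 sec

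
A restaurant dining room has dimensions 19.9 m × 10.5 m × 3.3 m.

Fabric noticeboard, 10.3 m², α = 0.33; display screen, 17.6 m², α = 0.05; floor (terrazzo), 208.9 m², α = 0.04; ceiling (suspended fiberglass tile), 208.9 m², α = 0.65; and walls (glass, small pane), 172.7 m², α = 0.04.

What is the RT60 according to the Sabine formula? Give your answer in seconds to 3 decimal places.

0.715 seconds

Total absorption A = 10.3×0.33 + 17.6×0.05 + 208.9×0.04 + 208.9×0.65 + 172.7×0.04
  = 3.399 + 0.880 + 8.356 + 135.785 + 6.908 = 155.328 m² sabins.
Volume V = 19.9 × 10.5 × 3.3 = 689.535 m³.
Sabine: RT60 = 0.161 × 689.535 / 155.328 = 0.715 s.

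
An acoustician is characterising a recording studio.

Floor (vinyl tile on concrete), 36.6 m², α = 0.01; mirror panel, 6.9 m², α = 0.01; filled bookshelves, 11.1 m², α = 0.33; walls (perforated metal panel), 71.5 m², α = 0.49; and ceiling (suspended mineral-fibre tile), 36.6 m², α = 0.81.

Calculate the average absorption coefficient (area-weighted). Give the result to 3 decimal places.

0.423

Total surface area S = 162.7 m².
A = 36.6·0.01 + 6.9·0.01 + 11.1·0.33 + 71.5·0.49 + 36.6·0.81 = 68.779 sabins.
ᾱ = A/S = 0.423.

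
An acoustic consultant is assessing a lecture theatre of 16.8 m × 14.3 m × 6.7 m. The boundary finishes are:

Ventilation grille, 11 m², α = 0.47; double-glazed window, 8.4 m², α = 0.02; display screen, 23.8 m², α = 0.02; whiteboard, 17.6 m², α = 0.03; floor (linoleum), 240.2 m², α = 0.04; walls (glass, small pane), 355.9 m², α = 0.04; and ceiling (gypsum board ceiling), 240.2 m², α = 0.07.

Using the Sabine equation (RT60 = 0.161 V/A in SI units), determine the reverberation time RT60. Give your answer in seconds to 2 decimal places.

5.51 s

Summing Sᵢαᵢ: 5.170 + 0.168 + 0.476 + 0.528 + 9.608 + 14.236 + 16.814 → A = 47.000 sabins.
V = 16.8·14.3·6.7 = 1609.608 m³.
Sabine: RT60 = 0.161 × 1609.608 / 47.000 = 5.51 s.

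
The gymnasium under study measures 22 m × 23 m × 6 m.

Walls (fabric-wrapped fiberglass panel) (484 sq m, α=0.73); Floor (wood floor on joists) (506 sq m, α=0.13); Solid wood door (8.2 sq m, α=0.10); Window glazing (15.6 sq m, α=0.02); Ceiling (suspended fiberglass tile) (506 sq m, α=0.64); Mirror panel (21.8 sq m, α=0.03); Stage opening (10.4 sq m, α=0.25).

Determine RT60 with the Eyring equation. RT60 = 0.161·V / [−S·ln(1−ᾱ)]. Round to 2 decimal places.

0.48 s

Total surface area S = 484 + 506 + 8.2 + 15.6 + 506 + 21.8 + 10.4 = 1552.0 sq m.
Absorption A = 484×0.73 + 506×0.13 + 8.2×0.10 + 15.6×0.02 + 506×0.64 + 21.8×0.03 + 10.4×0.25 = 747.326 sabins.
ᾱ = 747.326 / 1552.0 = 0.4815.
−S·ln(1−ᾱ) = −1552.0 × ln(1 − 0.4815) = 1019.377.
V = 22 × 23 × 6 = 3036 m³.
T = 0.161·V/[−S·ln(1−ᾱ)] = 0.161·3036/1019.377 = 0.48 s.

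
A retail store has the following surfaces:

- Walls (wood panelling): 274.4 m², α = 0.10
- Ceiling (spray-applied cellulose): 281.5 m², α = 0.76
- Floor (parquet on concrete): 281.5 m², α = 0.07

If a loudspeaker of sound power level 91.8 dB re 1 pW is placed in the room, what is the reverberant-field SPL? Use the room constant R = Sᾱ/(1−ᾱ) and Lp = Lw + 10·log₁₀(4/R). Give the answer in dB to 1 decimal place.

Σ(Sᵢαᵢ) = 274.4×0.10 + 281.5×0.76 + 281.5×0.07 = 261.085; total area S = 837.4 m².
ᾱ = 261.085/837.4 = 0.3118; R = Sᾱ/(1−ᾱ) = 261.085/(1−0.3118) = 379.374 m².
Lp = 91.8 + 10·log₁₀(4/379.374) = 91.8 + (-19.77) = 72.0 dB.

72.0 dB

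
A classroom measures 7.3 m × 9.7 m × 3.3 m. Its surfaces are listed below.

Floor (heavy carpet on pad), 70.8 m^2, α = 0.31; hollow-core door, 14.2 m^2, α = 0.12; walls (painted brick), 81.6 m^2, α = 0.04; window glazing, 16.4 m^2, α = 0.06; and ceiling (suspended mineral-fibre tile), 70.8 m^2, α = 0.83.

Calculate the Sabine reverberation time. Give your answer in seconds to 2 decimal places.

0.43 s

A = Σ Sᵢαᵢ = 70.8*0.31 + 14.2*0.12 + 81.6*0.04 + 16.4*0.06 + 70.8*0.83 = 86.664 sabins.
V = 7.3·9.7·3.3 = 233.673 m³.
Sabine: RT60 = 0.161 × 233.673 / 86.664 = 0.43 s.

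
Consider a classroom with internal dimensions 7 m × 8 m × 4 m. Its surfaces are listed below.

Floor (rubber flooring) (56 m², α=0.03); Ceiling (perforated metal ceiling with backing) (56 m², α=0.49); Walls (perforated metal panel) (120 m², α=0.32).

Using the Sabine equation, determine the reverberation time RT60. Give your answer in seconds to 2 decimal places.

0.53 sec

Summing Sᵢαᵢ: 1.680 + 27.440 + 38.400 → A = 67.520 sabins.
Volume V = 7 × 8 × 4 = 224 m³.
T = 0.161 V/A = 0.161·224/67.520 = 0.53 s.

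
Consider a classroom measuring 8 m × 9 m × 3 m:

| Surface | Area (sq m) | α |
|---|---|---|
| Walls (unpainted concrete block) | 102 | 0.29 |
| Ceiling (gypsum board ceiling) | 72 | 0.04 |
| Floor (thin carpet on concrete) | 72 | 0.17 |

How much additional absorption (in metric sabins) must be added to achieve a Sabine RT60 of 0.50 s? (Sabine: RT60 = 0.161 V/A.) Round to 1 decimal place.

Equivalent absorption area: A₁ = 102·0.29 + 72·0.04 + 72·0.17 = 44.700 sq m.
Target A₂ = 0.161·216/0.50 = 69.552 sabins (V = 216 m³).
Shortfall: 69.552 − 44.700 = 24.9 sabins.

24.9 sabins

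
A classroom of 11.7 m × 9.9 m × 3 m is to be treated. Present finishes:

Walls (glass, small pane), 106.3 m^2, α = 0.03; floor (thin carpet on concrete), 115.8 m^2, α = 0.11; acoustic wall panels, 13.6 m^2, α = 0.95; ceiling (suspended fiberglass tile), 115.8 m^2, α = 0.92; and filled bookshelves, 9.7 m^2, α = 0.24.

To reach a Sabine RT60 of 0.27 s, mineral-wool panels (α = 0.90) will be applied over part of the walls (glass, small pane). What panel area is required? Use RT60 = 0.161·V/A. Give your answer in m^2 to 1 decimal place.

79.9

Total absorption A₁ = 106.3·0.03 + 115.8·0.11 + 13.6·0.95 + 115.8·0.92 + 9.7·0.24
  = 3.189 + 12.738 + 12.920 + 106.536 + 2.328 = 137.711 m^2 sabins.
V = 347.49 m³. Target absorption A₂ = 0.161 × 347.49 / 0.27 = 207.207 sabins.
ΔA needed = 207.207 − 137.711 = 69.496 sabins.
Net gain per m^2: Δα = 0.90 − 0.03 = 0.87.
Panel area = 69.496 / 0.87 = 79.9 m^2.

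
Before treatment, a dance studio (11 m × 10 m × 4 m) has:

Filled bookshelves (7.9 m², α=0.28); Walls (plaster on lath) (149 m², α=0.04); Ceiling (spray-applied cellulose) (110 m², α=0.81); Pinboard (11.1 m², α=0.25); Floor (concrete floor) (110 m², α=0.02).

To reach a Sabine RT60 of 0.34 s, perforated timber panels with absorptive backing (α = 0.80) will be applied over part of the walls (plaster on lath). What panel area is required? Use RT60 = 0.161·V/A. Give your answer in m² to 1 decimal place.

139.6

Summing Sᵢαᵢ: 2.212 + 5.960 + 89.100 + 2.775 + 2.200 → A₁ = 102.247 sabins.
V = 440 m³. Target absorption A₂ = 0.161 × 440 / 0.34 = 208.353 sabins.
Absorption to add: 208.353 − 102.247 = 106.106 sabins.
Each m² of panel replacing the walls (plaster on lath) adds (0.80 − 0.04) = 0.76 sabins.
Area = ΔA/Δα = 106.106/0.76 = 139.6 m².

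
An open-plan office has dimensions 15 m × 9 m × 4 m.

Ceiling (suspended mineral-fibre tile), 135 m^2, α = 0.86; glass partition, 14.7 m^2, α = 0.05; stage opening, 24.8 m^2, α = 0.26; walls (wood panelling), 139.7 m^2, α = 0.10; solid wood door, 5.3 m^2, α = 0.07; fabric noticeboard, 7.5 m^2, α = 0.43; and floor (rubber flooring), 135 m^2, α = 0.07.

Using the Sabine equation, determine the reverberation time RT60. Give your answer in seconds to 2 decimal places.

A = Σ Sᵢαᵢ = 135·0.86 + 14.7·0.05 + 24.8·0.26 + 139.7·0.10 + 5.3·0.07 + 7.5·0.43 + 135·0.07 = 150.299 sabins.
Room volume: 540 m³.
RT60 = 0.161 · V / A = 0.161 × 540 / 150.299 = 0.58 s.

0.58 sec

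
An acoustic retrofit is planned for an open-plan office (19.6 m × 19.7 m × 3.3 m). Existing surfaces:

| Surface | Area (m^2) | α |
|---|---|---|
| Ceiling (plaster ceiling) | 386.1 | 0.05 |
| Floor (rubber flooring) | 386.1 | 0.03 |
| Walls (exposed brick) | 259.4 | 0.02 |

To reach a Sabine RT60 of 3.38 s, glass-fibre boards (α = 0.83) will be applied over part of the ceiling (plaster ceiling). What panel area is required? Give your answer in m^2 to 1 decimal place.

Total absorption A₁ = 386.1*0.05 + 386.1*0.03 + 259.4*0.02
  = 19.305 + 11.583 + 5.188 = 36.076 m^2 sabins.
V = 1274.196 m³. Target absorption A₂ = 0.161 × 1274.196 / 3.38 = 60.694 sabins.
ΔA needed = 60.694 − 36.076 = 24.618 sabins.
Net gain per m^2: Δα = 0.83 − 0.05 = 0.78.
Panel area = 24.618 / 0.78 = 31.6 m^2.

31.6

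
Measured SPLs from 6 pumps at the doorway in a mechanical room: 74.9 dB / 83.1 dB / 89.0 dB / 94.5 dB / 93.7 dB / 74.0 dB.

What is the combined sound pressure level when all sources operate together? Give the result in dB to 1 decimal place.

Converting to relative power and adding: 10^(74.9/10) + 10^(83.1/10) + 10^(89.0/10) + 10^(94.5/10) + 10^(93.7/10) + 10^(74.0/10) = 6.217e+09.
Combined level = 10 log₁₀(6.217e+09) = 97.9 dB.

97.9 dB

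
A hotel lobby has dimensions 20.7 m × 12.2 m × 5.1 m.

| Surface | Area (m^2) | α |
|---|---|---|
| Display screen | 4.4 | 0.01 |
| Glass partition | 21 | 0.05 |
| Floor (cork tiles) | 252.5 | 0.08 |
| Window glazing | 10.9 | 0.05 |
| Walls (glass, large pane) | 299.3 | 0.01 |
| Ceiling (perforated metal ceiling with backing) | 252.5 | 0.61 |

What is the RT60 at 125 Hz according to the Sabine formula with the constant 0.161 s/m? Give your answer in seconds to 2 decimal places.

1.16 sec

Summing Sᵢαᵢ: 0.044 + 1.050 + 20.200 + 0.545 + 2.993 + 154.025 → A = 178.857 sabins.
V = 20.7·12.2·5.1 = 1287.954 m³.
Sabine: RT60 = 0.161 × 1287.954 / 178.857 = 1.16 s.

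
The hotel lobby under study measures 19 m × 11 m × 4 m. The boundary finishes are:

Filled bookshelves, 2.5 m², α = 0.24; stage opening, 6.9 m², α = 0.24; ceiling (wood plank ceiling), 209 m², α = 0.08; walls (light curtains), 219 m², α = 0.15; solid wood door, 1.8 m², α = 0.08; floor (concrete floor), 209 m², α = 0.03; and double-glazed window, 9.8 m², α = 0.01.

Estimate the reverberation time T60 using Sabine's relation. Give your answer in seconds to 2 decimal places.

2.31 seconds

A = Σ Sᵢαᵢ = 2.5·0.24 + 6.9·0.24 + 209·0.08 + 219·0.15 + 1.8·0.08 + 209·0.03 + 9.8·0.01 = 58.338 sabins.
Room volume: 836 m³.
T = 0.161 V/A = 0.161·836/58.338 = 2.31 s.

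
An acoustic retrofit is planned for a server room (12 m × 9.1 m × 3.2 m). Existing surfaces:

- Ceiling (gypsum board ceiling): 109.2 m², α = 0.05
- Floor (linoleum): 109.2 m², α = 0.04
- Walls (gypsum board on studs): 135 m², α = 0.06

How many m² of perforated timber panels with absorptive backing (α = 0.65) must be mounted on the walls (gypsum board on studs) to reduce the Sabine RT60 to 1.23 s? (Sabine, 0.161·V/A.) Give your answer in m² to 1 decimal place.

Equivalent absorption area: A₁ = 109.2×0.05 + 109.2×0.04 + 135×0.06 = 17.928 m².
Required A₂ = 0.161·349.44/1.23 = 45.740 sabins.
ΔA needed = 45.740 − 17.928 = 27.812 sabins.
Each m² of panel replacing the walls (gypsum board on studs) adds (0.65 − 0.06) = 0.59 sabins.
Panel area = 27.812 / 0.59 = 47.1 m².

47.1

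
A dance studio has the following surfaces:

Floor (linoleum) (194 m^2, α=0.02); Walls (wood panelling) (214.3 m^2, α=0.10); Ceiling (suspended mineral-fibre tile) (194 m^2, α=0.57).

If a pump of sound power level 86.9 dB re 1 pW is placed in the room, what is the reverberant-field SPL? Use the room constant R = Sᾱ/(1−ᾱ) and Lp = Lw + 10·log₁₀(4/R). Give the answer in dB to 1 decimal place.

70.5 dB

A = 135.890 sabins; S = 602.3 m^2.
ᾱ = 0.2256, so room constant R = A/(1−ᾱ) = 175.478 m^2.
Lp = 86.9 + 10·log₁₀(4/175.478) = 86.9 + (-16.42) = 70.5 dB.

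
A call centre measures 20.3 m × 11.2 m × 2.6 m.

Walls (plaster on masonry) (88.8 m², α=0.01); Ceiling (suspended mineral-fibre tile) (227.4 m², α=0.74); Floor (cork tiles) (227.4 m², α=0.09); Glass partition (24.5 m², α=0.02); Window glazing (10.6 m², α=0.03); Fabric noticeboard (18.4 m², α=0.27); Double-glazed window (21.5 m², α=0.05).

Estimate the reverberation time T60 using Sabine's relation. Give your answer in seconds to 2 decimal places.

0.48 s

Summing Sᵢαᵢ: 0.888 + 168.276 + 20.466 + 0.490 + 0.318 + 4.968 + 1.075 → A = 196.481 sabins.
Room volume: 591.136 m³.
Sabine: RT60 = 0.161 × 591.136 / 196.481 = 0.48 s.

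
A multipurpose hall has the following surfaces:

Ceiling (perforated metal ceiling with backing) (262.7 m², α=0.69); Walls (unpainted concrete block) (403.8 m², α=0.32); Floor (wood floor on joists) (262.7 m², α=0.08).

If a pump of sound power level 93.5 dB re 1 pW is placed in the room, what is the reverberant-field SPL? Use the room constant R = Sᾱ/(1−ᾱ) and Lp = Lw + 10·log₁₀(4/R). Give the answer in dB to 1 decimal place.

72.4 dB

Σ(Sᵢαᵢ) = 262.7·0.69 + 403.8·0.32 + 262.7·0.08 = 331.495; total area S = 929.2 m².
ᾱ = 0.3568, so room constant R = A/(1−ᾱ) = 515.384 m².
Lp = 93.5 + 10·log₁₀(4/515.384) = 93.5 + (-21.10) = 72.4 dB.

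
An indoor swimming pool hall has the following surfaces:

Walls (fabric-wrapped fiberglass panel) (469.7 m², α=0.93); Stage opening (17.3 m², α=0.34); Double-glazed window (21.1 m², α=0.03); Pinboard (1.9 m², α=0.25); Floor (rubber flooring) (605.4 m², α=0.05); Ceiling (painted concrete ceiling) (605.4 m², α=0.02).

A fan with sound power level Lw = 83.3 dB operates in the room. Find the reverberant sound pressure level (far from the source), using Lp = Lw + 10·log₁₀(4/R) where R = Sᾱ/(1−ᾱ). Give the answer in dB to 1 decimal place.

61.0 dB

A = 486.189 sabins; S = 1720.8 m².
ᾱ = 486.189/1720.8 = 0.2825; R = Sᾱ/(1−ᾱ) = 486.189/(1−0.2825) = 677.615 m².
Lp = Lw + 10 log₁₀(4/R) = 83.3 -22.29 = 61.0 dB.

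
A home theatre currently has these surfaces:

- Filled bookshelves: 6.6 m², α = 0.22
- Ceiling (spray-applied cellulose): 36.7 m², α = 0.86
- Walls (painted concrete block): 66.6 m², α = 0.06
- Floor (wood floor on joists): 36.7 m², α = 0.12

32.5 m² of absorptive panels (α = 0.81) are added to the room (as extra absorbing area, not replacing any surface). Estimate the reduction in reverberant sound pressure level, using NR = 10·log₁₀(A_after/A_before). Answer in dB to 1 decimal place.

Total absorption A_before = 6.6×0.22 + 36.7×0.86 + 66.6×0.06 + 36.7×0.12
  = 1.452 + 31.562 + 3.996 + 4.404 = 41.414 m² sabins.
Added absorption = 32.5 × 0.81 = 26.325 sabins.
New total A_after = 67.739 sabins.
Reduction = 10 log₁₀(A_after/A_before) = 10 log₁₀(1.6357) = 2.1 dB.

2.1 dB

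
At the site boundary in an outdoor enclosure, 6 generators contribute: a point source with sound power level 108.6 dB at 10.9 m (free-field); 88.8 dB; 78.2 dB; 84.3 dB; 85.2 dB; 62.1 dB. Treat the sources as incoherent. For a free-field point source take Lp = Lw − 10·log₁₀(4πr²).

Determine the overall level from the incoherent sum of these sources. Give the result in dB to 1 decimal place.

Source at 10.9 m: Lp = 108.6 − 10·log₁₀(4π·10.9²) = 108.6 − 10·log₁₀(1493.010) = 76.9 dB.
Converting to relative power and adding: 10^(76.9/10) + 10^(88.8/10) + 10^(78.2/10) + 10^(84.3/10) + 10^(85.2/10) + 10^(62.1/10) = 1.476e+09.
L_total = 10·log₁₀(1.476e+09) = 91.7 dB.

91.7 dB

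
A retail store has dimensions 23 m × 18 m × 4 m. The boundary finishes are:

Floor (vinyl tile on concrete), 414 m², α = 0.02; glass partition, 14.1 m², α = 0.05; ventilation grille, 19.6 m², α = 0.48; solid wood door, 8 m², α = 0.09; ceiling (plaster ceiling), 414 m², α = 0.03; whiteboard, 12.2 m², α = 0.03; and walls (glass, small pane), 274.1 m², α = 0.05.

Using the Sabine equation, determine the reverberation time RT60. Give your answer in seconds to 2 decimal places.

5.85 sec

Equivalent absorption area: A = 414·0.02 + 14.1·0.05 + 19.6·0.48 + 8·0.09 + 414·0.03 + 12.2·0.03 + 274.1·0.05 = 45.604 m².
Volume V = 23 × 18 × 4 = 1656 m³.
T = 0.161 V/A = 0.161·1656/45.604 = 5.85 s.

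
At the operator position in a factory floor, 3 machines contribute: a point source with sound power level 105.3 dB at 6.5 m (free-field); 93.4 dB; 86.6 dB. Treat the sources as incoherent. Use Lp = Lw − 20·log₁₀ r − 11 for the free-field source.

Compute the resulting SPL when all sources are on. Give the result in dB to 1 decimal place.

Source at 6.5 m: Lp = 105.3 − 20·log₁₀(6.5) − 11 = 78.0 dB.
Sum in the linear (power) domain: Σ 10^(Lᵢ/10) = 10^(78.0/10) + 10^(93.4/10) + 10^(86.6/10) = 2.708e+09.
Back to dB: 10·log₁₀ Σ = 94.3 dB.

94.3 dB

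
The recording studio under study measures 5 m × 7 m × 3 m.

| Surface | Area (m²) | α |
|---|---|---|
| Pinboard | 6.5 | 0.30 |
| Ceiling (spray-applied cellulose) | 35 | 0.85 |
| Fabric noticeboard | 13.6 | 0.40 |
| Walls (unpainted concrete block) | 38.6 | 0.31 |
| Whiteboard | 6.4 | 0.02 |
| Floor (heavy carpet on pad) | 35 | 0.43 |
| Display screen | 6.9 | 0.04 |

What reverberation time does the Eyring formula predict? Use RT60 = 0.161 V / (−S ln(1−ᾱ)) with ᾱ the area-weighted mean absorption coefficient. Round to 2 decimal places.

0.20 s

S = Σ Sᵢ = 142.0 m².
Absorption A = 6.5·0.30 + 35·0.85 + 13.6·0.40 + 38.6·0.31 + 6.4·0.02 + 35·0.43 + 6.9·0.04 = 64.560 sabins.
ᾱ = 64.560 / 142.0 = 0.4546.
−S·ln(1−ᾱ) = −142.0 × ln(1 − 0.4546) = 86.085.
V = 5 × 7 × 3 = 105 m³.
T = 0.161·V/[−S·ln(1−ᾱ)] = 0.161·105/86.085 = 0.20 s.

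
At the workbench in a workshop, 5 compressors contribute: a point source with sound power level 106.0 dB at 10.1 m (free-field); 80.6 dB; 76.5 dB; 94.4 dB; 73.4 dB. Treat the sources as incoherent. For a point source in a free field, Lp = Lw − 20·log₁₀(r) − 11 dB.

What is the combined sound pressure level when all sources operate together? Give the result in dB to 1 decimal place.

94.7 dB

Source at 10.1 m: Lp = 106.0 − 20·log₁₀(10.1) − 11 = 74.9 dB.
Sum in the linear (power) domain: Σ 10^(Lᵢ/10) = 10^(74.9/10) + 10^(80.6/10) + 10^(76.5/10) + 10^(94.4/10) + 10^(73.4/10) = 2.966e+09.
Combined level = 10 log₁₀(2.966e+09) = 94.7 dB.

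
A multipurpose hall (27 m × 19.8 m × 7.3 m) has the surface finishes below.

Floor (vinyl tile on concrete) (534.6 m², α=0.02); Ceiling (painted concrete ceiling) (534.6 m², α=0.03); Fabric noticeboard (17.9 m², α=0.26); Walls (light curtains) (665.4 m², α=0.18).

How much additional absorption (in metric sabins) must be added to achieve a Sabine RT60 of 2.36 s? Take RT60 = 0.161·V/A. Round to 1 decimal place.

Equivalent absorption area: A₁ = 534.6*0.02 + 534.6*0.03 + 17.9*0.26 + 665.4*0.18 = 151.156 m².
V = 3902.58 m³. Required absorption A₂ = 0.161 × 3902.58 / 2.36 = 266.235 sabins.
Additional absorption ΔA = 266.235 − 151.156 = 115.1 sabins.

115.1 sabins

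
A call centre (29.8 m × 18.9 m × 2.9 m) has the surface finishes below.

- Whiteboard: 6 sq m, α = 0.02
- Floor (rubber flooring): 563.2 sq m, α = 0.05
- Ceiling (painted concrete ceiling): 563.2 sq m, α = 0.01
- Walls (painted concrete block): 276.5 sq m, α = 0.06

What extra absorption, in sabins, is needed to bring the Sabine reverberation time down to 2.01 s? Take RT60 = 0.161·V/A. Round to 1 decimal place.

Summing Sᵢαᵢ: 0.120 + 28.160 + 5.632 + 16.590 → A₁ = 50.502 sabins.
Target A₂ = 0.161·1633.338/2.01 = 130.830 sabins (V = 1633.338 m³).
ΔA = A₂ − A₁ = 130.830 − 50.502 = 80.3 sabins.

80.3 sabins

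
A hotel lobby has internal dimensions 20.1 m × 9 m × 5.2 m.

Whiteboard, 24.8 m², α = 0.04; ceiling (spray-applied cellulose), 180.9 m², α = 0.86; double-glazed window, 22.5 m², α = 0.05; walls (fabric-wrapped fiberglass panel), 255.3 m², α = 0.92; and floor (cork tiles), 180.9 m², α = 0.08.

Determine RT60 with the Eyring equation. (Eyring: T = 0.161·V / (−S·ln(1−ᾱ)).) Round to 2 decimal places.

S = Σ Sᵢ = 664.4 m².
Absorption A = 24.8·0.04 + 180.9·0.86 + 22.5·0.05 + 255.3·0.92 + 180.9·0.08 = 407.039 sabins.
Mean coefficient ᾱ = A/S = 0.6126.
−S·ln(1−ᾱ) = −664.4 × ln(1 − 0.6126) = 630.049.
V = 20.1 × 9 × 5.2 = 940.68 m³.
RT60 = 0.161 × 940.68 / 630.049 = 0.24 s.

0.24 s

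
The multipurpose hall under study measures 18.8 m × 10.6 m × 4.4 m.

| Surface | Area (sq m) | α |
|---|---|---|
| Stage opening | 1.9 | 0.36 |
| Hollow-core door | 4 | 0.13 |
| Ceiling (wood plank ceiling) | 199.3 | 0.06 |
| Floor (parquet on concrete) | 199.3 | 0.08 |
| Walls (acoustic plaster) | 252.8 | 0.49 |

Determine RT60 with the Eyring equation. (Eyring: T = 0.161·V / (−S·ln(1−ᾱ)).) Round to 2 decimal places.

0.81 s

S = Σ Sᵢ = 657.3 sq m.
Absorption A = 1.9·0.36 + 4·0.13 + 199.3·0.06 + 199.3·0.08 + 252.8·0.49 = 152.978 sabins.
ᾱ = 152.978 / 657.3 = 0.2327.
Eyring denominator: −S ln(1−ᾱ) = 174.104.
V = 18.8 × 10.6 × 4.4 = 876.832 m³.
RT60 = 0.161 × 876.832 / 174.104 = 0.81 s.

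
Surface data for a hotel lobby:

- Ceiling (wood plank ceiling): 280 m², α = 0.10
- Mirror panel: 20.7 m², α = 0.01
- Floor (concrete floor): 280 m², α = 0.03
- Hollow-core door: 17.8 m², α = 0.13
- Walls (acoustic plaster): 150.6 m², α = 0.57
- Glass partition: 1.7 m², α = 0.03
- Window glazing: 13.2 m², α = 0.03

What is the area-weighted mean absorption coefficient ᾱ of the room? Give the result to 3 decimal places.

Total surface area S = 764.0 m².
Σ(Sᵢαᵢ) = 280·0.10 + 20.7·0.01 + 280·0.03 + 17.8·0.13 + 150.6·0.57 + 1.7·0.03 + 13.2·0.03 = 125.210.
ᾱ = A/S = 0.164.

0.164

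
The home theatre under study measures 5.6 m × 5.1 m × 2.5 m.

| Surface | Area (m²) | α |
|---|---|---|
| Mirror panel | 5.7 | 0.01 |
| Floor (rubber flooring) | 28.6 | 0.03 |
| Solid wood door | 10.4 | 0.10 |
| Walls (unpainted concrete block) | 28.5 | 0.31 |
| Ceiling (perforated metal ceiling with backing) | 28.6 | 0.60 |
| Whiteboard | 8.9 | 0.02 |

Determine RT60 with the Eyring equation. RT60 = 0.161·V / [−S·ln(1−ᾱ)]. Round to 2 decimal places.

0.35 s

S = Σ Sᵢ = 110.7 m².
Σ(Sᵢαᵢ) = 5.7·0.01 + 28.6·0.03 + 10.4·0.10 + 28.5·0.31 + 28.6·0.60 + 8.9·0.02 = 28.128.
Mean coefficient ᾱ = A/S = 0.2541.
−S·ln(1−ᾱ) = −110.7 × ln(1 − 0.2541) = 32.453.
V = 5.6 × 5.1 × 2.5 = 71.4 m³.
T = 0.161·V/[−S·ln(1−ᾱ)] = 0.161·71.4/32.453 = 0.35 s.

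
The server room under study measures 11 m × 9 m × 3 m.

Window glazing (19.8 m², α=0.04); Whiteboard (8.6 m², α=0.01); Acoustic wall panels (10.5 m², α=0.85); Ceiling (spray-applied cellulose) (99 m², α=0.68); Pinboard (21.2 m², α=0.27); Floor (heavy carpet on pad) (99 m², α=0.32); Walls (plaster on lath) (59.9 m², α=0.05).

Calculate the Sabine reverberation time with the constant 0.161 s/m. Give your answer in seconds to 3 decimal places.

A = Σ Sᵢαᵢ = 19.8*0.04 + 8.6*0.01 + 10.5*0.85 + 99*0.68 + 21.2*0.27 + 99*0.32 + 59.9*0.05 = 117.522 sabins.
Volume V = 11 × 9 × 3 = 297 m³.
RT60 = 0.161 · V / A = 0.161 × 297 / 117.522 = 0.407 s.

0.407 s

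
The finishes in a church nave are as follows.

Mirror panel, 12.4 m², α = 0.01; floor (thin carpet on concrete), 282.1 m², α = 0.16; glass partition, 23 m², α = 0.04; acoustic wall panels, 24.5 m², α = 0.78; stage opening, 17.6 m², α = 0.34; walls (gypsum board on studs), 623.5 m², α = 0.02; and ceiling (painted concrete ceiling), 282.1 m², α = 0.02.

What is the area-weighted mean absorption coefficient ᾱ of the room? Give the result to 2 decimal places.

0.07

Total surface area S = 1265.2 m².
Σ(Sᵢαᵢ) = 12.4×0.01 + 282.1×0.16 + 23×0.04 + 24.5×0.78 + 17.6×0.34 + 623.5×0.02 + 282.1×0.02 = 89.386.
ᾱ = 89.386 / 1265.2 = 0.07.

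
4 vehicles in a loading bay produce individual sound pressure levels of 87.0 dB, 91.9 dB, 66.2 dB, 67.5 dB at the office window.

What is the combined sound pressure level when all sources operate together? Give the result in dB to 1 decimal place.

93.1 dB

Sum in the linear (power) domain: Σ 10^(Lᵢ/10) = 10^(87.0/10) + 10^(91.9/10) + 10^(66.2/10) + 10^(67.5/10) = 2.06e+09.
Back to dB: 10·log₁₀ Σ = 93.1 dB.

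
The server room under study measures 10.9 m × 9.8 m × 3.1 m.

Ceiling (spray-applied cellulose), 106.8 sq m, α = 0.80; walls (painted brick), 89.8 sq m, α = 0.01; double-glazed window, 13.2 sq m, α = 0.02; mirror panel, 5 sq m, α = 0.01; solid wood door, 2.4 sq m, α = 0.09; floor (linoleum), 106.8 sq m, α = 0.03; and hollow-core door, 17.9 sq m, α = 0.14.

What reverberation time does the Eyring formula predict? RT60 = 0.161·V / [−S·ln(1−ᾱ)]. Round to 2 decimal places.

0.49 s

S = Σ Sᵢ = 341.9 sq m.
Absorption A = 106.8·0.80 + 89.8·0.01 + 13.2·0.02 + 5·0.01 + 2.4·0.09 + 106.8·0.03 + 17.9·0.14 = 92.578 sabins.
ᾱ = 92.578 / 341.9 = 0.2708.
Eyring denominator: −S ln(1−ᾱ) = 107.974.
V = 10.9 × 9.8 × 3.1 = 331.142 m³.
RT60 = 0.161 × 331.142 / 107.974 = 0.49 s.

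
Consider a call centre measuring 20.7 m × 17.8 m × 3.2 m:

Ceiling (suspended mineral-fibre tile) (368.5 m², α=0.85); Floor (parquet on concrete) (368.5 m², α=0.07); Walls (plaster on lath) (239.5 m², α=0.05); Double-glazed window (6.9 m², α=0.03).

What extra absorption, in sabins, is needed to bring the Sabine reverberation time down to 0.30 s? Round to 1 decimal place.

281.6 sabins

A₁ = Σ Sᵢαᵢ = 368.5·0.85 + 368.5·0.07 + 239.5·0.05 + 6.9·0.03 = 351.202 sabins.
Target A₂ = 0.161·1179.072/0.30 = 632.769 sabins (V = 1179.072 m³).
Additional absorption ΔA = 632.769 − 351.202 = 281.6 sabins.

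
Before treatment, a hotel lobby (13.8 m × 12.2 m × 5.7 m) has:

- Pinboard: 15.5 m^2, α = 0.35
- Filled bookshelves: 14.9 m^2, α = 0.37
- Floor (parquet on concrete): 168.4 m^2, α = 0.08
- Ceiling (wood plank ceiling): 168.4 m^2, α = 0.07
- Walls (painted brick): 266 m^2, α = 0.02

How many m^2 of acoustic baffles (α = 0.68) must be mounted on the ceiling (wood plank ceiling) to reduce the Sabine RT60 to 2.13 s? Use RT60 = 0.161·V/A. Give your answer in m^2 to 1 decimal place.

50.9

Summing Sᵢαᵢ: 5.425 + 5.513 + 13.472 + 11.788 + 5.320 → A₁ = 41.518 sabins.
Required A₂ = 0.161·959.652/2.13 = 72.537 sabins.
Absorption to add: 72.537 − 41.518 = 31.019 sabins.
Net gain per m^2: Δα = 0.68 − 0.07 = 0.61.
Area = ΔA/Δα = 31.019/0.61 = 50.9 m^2.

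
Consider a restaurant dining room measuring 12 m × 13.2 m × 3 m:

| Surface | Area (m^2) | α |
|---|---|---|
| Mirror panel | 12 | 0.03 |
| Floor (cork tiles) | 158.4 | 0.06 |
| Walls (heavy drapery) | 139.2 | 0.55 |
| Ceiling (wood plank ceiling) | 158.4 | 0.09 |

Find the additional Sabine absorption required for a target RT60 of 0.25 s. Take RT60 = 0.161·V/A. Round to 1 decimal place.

205.3 sabins

Equivalent absorption area: A₁ = 12*0.03 + 158.4*0.06 + 139.2*0.55 + 158.4*0.09 = 100.680 m^2.
For T = 0.25 s, need A₂ = 0.161·V/T = 0.161·475.2/0.25 = 306.029 sabins.
ΔA = A₂ − A₁ = 306.029 − 100.680 = 205.3 sabins.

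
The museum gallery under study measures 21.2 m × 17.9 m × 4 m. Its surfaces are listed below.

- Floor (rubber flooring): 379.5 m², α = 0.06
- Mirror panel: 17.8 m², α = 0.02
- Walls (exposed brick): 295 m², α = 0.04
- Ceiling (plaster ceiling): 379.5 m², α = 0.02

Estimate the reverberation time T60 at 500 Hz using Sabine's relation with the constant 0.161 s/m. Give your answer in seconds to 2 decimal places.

5.75 sec

Total absorption A = 379.5*0.06 + 17.8*0.02 + 295*0.04 + 379.5*0.02
  = 22.770 + 0.356 + 11.800 + 7.590 = 42.516 m² sabins.
V = 21.2·17.9·4 = 1517.92 m³.
Sabine: RT60 = 0.161 × 1517.92 / 42.516 = 5.75 s.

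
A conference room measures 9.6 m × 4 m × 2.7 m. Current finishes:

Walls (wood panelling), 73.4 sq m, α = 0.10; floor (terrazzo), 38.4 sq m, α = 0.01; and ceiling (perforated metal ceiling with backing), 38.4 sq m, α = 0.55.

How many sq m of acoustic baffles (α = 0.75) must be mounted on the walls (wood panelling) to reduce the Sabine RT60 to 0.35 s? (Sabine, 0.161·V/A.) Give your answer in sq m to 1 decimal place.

Summing Sᵢαᵢ: 7.340 + 0.384 + 21.120 → A₁ = 28.844 sabins.
V = 103.68 m³. Target absorption A₂ = 0.161 × 103.68 / 0.35 = 47.693 sabins.
Absorption to add: 47.693 − 28.844 = 18.849 sabins.
Net gain per sq m: Δα = 0.75 − 0.10 = 0.65.
Panel area = 18.849 / 0.65 = 29.0 sq m.

29.0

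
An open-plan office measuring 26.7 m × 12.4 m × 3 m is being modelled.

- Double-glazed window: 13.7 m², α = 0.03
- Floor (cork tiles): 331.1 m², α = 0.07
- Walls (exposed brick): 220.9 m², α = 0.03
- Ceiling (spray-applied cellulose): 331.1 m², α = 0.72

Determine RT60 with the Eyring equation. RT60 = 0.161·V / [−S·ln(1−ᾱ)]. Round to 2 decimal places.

Total surface area S = 13.7 + 331.1 + 220.9 + 331.1 = 896.8 m².
Σ(Sᵢαᵢ) = 13.7·0.03 + 331.1·0.07 + 220.9·0.03 + 331.1·0.72 = 268.607.
ᾱ = 268.607 / 896.8 = 0.2995.
−S·ln(1−ᾱ) = −896.8 × ln(1 − 0.2995) = 319.226.
V = 26.7 × 12.4 × 3 = 993.24 m³.
T = 0.161·V/[−S·ln(1−ᾱ)] = 0.161·993.24/319.226 = 0.50 s.

0.50 sec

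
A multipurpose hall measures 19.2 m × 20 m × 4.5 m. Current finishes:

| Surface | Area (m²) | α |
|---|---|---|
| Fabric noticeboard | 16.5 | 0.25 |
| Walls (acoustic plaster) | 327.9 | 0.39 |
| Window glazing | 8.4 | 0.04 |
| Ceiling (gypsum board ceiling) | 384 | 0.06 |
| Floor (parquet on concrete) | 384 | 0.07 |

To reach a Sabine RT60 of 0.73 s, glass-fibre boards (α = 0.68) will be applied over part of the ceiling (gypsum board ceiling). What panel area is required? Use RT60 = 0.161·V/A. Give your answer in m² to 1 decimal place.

320.7

Total absorption A₁ = 16.5*0.25 + 327.9*0.39 + 8.4*0.04 + 384*0.06 + 384*0.07
  = 4.125 + 127.881 + 0.336 + 23.040 + 26.880 = 182.262 m² sabins.
Required A₂ = 0.161·1728/0.73 = 381.107 sabins.
ΔA needed = 381.107 − 182.262 = 198.845 sabins.
Each m² of panel replacing the ceiling (gypsum board ceiling) adds (0.68 − 0.06) = 0.62 sabins.
Panel area = 198.845 / 0.62 = 320.7 m².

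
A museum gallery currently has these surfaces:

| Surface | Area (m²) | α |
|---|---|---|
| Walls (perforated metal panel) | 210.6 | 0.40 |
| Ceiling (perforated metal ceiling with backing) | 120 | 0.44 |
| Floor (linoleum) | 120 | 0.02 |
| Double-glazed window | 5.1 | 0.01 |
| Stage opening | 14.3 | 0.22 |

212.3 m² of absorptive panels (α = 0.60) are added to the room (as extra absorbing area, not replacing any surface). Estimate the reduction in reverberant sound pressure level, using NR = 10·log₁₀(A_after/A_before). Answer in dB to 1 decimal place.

2.8 dB

Total absorption A_before = 210.6×0.40 + 120×0.44 + 120×0.02 + 5.1×0.01 + 14.3×0.22
  = 84.240 + 52.800 + 2.400 + 0.051 + 3.146 = 142.637 m² sabins.
Treatment contributes 212.3·0.60 = 127.380 sabins.
New total A_after = 270.017 sabins.
NR = 10·log₁₀(270.017/142.637) = 2.8 dB.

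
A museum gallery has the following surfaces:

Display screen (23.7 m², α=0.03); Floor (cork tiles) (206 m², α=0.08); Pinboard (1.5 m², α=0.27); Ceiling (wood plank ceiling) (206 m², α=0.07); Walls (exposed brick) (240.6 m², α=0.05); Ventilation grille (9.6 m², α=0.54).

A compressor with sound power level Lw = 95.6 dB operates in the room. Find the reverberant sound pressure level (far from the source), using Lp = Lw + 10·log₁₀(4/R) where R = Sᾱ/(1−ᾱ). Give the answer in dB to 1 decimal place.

84.4 dB

Σ(Sᵢαᵢ) = 23.7·0.03 + 206·0.08 + 1.5·0.27 + 206·0.07 + 240.6·0.05 + 9.6·0.54 = 49.230; total area S = 687.4 m².
ᾱ = 0.0716, so room constant R = A/(1−ᾱ) = 53.027 m².
Lp = 95.6 + 10·log₁₀(4/53.027) = 95.6 + (-11.22) = 84.4 dB.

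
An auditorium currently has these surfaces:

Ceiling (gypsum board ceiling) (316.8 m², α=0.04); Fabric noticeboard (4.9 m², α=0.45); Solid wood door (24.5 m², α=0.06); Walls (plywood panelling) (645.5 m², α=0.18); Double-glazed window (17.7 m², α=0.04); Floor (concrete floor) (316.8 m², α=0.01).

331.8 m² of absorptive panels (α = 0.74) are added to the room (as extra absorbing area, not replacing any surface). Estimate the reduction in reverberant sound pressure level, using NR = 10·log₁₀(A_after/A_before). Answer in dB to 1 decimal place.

4.5 dB

Summing Sᵢαᵢ: 12.672 + 2.205 + 1.470 + 116.190 + 0.708 + 3.168 → A_before = 136.413 sabins.
Added absorption = 331.8 × 0.74 = 245.532 sabins.
A_after = 136.413 + 245.532 = 381.945 sabins.
NR = 10·log₁₀(381.945/136.413) = 4.5 dB.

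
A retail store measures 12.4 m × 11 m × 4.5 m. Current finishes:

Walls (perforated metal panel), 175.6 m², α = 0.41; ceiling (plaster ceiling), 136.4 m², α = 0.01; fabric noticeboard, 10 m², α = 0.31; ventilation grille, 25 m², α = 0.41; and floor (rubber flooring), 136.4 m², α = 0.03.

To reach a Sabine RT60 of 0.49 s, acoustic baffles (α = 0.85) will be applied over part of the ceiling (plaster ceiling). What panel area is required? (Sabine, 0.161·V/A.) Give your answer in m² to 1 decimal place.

132.0

Total absorption A₁ = 175.6·0.41 + 136.4·0.01 + 10·0.31 + 25·0.41 + 136.4·0.03
  = 71.996 + 1.364 + 3.100 + 10.250 + 4.092 = 90.802 m² sabins.
Required A₂ = 0.161·613.8/0.49 = 201.677 sabins.
ΔA needed = 201.677 − 90.802 = 110.875 sabins.
Each m² of panel replacing the ceiling (plaster ceiling) adds (0.85 − 0.01) = 0.84 sabins.
Panel area = 110.875 / 0.84 = 132.0 m².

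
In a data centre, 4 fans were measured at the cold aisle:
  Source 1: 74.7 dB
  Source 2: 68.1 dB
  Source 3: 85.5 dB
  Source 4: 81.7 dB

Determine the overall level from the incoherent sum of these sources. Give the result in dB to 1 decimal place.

Converting to relative power and adding: 10^(74.7/10) + 10^(68.1/10) + 10^(85.5/10) + 10^(81.7/10) = 5.387e+08.
Combined level = 10 log₁₀(5.387e+08) = 87.3 dB.

87.3 dB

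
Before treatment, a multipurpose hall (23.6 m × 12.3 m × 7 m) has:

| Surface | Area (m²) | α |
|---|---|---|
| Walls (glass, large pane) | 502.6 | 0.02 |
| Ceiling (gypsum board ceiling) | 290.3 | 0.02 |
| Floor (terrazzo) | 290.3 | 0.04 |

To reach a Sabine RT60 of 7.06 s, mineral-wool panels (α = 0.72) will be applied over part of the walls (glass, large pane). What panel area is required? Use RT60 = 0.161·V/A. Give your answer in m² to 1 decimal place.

27.0

A₁ = Σ Sᵢαᵢ = 502.6×0.02 + 290.3×0.02 + 290.3×0.04 = 27.470 sabins.
Required A₂ = 0.161·2031.96/7.06 = 46.338 sabins.
ΔA needed = 46.338 − 27.470 = 18.868 sabins.
Each m² of panel replacing the walls (glass, large pane) adds (0.72 − 0.02) = 0.70 sabins.
Panel area = 18.868 / 0.70 = 27.0 m².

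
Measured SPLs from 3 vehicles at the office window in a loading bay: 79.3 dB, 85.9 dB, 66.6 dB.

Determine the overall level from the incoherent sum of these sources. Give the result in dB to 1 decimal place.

86.8 dB

Sum in the linear (power) domain: Σ 10^(Lᵢ/10) = 10^(79.3/10) + 10^(85.9/10) + 10^(66.6/10) = 4.787e+08.
Combined level = 10 log₁₀(4.787e+08) = 86.8 dB.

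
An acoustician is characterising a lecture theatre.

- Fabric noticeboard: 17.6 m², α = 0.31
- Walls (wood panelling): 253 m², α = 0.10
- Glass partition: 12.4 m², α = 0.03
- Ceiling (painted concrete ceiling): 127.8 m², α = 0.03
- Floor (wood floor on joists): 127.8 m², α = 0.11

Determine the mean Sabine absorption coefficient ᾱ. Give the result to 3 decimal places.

Total surface area S = 538.6 m².
Weighted sum Σ Sα = 49.020.
ᾱ = A/S = 0.091.

0.091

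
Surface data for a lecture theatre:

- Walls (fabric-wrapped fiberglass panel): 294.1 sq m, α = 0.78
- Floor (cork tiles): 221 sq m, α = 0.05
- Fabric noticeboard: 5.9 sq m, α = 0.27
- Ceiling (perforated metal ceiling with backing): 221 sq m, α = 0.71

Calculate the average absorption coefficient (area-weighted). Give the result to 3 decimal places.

0.538

Total surface area S = 742.0 sq m.
A = 294.1*0.78 + 221*0.05 + 5.9*0.27 + 221*0.71 = 398.951 sabins.
ᾱ = 398.951 / 742.0 = 0.538.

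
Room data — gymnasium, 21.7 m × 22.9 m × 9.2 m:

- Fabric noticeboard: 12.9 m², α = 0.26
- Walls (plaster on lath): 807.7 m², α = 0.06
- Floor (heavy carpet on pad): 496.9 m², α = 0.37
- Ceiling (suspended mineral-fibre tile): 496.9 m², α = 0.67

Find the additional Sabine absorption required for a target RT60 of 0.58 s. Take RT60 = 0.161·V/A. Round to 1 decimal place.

Total absorption A₁ = 12.9×0.26 + 807.7×0.06 + 496.9×0.37 + 496.9×0.67
  = 3.354 + 48.462 + 183.853 + 332.923 = 568.592 m² sabins.
For T = 0.58 s, need A₂ = 0.161·V/T = 0.161·4571.756/0.58 = 1269.056 sabins.
ΔA = A₂ − A₁ = 1269.056 − 568.592 = 700.5 sabins.

700.5 sabins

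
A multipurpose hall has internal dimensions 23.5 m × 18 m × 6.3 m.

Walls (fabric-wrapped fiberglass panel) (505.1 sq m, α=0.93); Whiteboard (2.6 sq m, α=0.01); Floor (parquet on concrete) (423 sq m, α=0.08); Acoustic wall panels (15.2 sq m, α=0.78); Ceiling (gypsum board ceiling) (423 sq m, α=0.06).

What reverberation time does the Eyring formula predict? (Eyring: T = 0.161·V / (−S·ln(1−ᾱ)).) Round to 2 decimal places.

0.62 seconds

Total surface area S = 505.1 + 2.6 + 423 + 15.2 + 423 = 1368.9 sq m.
Absorption A = 505.1·0.93 + 2.6·0.01 + 423·0.08 + 15.2·0.78 + 423·0.06 = 540.845 sabins.
Mean coefficient ᾱ = A/S = 0.3951.
−S·ln(1−ᾱ) = −1368.9 × ln(1 − 0.3951) = 688.135.
V = 23.5 × 18 × 6.3 = 2664.9 m³.
T = 0.161·V/[−S·ln(1−ᾱ)] = 0.161·2664.9/688.135 = 0.62 s.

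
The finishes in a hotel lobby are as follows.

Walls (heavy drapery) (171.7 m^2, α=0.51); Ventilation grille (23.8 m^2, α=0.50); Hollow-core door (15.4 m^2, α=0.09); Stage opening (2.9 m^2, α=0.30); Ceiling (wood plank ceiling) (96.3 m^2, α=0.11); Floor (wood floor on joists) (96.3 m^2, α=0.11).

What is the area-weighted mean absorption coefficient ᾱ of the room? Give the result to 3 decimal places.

Total surface area S = 406.4 m^2.
Σ(Sᵢαᵢ) = 171.7*0.51 + 23.8*0.50 + 15.4*0.09 + 2.9*0.30 + 96.3*0.11 + 96.3*0.11 = 122.909.
ᾱ = A/S = 0.302.

0.302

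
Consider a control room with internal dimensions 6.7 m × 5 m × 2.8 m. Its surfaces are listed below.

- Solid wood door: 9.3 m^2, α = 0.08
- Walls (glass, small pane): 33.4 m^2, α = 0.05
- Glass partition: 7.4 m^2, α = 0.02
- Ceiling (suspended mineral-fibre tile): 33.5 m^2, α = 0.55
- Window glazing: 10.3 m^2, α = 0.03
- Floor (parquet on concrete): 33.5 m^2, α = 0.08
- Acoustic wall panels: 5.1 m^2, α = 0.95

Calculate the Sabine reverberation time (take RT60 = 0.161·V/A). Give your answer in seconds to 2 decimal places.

Total absorption A = 9.3×0.08 + 33.4×0.05 + 7.4×0.02 + 33.5×0.55 + 10.3×0.03 + 33.5×0.08 + 5.1×0.95
  = 0.744 + 1.670 + 0.148 + 18.425 + 0.309 + 2.680 + 4.845 = 28.821 m^2 sabins.
Room volume: 93.8 m³.
T = 0.161 V/A = 0.161·93.8/28.821 = 0.52 s.

0.52 s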